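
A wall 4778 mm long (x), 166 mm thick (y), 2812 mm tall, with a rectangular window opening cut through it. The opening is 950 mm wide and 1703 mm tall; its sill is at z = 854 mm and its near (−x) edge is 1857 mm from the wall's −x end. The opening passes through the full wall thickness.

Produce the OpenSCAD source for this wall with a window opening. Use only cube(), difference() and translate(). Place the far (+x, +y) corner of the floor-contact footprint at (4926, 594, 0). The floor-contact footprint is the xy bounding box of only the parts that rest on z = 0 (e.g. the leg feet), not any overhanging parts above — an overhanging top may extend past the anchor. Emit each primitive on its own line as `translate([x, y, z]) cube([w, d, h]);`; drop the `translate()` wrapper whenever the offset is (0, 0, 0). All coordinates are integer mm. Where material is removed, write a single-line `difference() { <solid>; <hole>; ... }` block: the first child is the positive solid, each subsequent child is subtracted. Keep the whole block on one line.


difference() { translate([148, 428, 0]) cube([4778, 166, 2812]); translate([2005, 428, 854]) cube([950, 166, 1703]); }


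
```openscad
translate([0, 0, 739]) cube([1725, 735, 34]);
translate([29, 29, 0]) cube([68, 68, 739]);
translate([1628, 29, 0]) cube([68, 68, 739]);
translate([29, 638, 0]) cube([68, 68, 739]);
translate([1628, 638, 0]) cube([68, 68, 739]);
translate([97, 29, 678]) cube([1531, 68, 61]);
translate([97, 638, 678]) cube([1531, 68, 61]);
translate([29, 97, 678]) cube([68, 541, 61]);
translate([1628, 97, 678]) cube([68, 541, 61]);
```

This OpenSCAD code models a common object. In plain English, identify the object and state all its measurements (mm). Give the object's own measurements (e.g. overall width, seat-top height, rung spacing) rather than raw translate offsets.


A rectangular dining table. The top is 1725×735×34 mm with its upper surface at z = 773 mm. It stands on four 68×68 mm square legs, each inset 29 mm from the nearest pair of top edges, running from the floor to the underside of the top. Four apron rails, 68 mm thick and 61 mm tall, run between adjacent legs with their top edges flush with the underside of the top and their outer faces flush with the legs' outer faces.


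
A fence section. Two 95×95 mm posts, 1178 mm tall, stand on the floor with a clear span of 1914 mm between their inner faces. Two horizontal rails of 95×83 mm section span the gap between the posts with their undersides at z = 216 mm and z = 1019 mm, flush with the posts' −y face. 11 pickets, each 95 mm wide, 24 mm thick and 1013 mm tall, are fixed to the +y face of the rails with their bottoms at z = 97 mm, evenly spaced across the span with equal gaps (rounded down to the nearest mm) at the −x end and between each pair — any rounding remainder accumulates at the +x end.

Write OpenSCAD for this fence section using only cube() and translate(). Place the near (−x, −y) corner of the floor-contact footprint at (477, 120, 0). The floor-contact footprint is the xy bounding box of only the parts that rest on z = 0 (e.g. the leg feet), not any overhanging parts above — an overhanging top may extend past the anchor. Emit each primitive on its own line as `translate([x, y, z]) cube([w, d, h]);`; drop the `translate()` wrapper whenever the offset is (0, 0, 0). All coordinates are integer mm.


translate([477, 120, 0]) cube([95, 95, 1178]);
translate([2486, 120, 0]) cube([95, 95, 1178]);
translate([572, 120, 216]) cube([1914, 95, 83]);
translate([572, 120, 1019]) cube([1914, 95, 83]);
translate([644, 215, 97]) cube([95, 24, 1013]);
translate([811, 215, 97]) cube([95, 24, 1013]);
translate([978, 215, 97]) cube([95, 24, 1013]);
translate([1145, 215, 97]) cube([95, 24, 1013]);
translate([1312, 215, 97]) cube([95, 24, 1013]);
translate([1479, 215, 97]) cube([95, 24, 1013]);
translate([1646, 215, 97]) cube([95, 24, 1013]);
translate([1813, 215, 97]) cube([95, 24, 1013]);
translate([1980, 215, 97]) cube([95, 24, 1013]);
translate([2147, 215, 97]) cube([95, 24, 1013]);
translate([2314, 215, 97]) cube([95, 24, 1013]);


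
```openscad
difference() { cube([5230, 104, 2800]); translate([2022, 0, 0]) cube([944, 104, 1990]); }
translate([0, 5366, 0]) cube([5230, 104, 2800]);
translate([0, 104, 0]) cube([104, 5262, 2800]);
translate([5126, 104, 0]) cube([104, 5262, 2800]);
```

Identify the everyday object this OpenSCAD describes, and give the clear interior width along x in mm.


A single room. The interior width is 5022 mm.

Four walls enclosing a rectangle with a door in the front wall — a room. Outside width 5230 minus two 104 mm walls gives 5022 mm.


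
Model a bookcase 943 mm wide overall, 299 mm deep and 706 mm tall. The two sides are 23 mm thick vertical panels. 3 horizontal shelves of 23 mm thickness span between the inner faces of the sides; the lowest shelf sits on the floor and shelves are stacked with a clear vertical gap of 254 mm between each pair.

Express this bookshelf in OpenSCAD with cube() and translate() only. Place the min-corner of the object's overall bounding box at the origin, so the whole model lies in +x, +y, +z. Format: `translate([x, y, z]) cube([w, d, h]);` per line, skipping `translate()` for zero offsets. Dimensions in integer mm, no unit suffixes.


cube([23, 299, 706]);
translate([920, 0, 0]) cube([23, 299, 706]);
translate([23, 0, 0]) cube([897, 299, 23]);
translate([23, 0, 277]) cube([897, 299, 23]);
translate([23, 0, 554]) cube([897, 299, 23]);


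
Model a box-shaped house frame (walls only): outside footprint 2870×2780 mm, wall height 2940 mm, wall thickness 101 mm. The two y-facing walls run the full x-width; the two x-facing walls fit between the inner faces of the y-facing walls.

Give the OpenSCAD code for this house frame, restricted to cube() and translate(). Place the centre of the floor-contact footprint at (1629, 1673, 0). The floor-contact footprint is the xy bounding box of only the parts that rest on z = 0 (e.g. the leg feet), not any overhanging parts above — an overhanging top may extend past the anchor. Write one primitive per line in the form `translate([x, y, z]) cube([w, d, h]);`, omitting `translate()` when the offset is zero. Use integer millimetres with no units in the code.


translate([194, 283, 0]) cube([2870, 101, 2940]);
translate([194, 2962, 0]) cube([2870, 101, 2940]);
translate([194, 384, 0]) cube([101, 2578, 2940]);
translate([2963, 384, 0]) cube([101, 2578, 2940]);


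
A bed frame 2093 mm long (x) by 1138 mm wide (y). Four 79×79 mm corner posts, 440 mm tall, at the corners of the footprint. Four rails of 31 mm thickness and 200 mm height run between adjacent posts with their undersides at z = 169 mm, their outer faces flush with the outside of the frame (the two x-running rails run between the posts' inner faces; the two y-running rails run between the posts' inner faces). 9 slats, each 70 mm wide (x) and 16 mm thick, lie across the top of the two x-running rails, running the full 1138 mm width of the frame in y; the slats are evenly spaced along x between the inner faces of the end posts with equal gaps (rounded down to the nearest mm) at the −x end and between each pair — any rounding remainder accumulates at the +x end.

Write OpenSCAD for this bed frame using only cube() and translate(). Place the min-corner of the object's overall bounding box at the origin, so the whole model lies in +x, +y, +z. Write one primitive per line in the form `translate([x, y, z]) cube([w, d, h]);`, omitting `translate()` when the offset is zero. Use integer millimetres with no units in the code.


cube([79, 79, 440]);
translate([0, 1059, 0]) cube([79, 79, 440]);
translate([2014, 0, 0]) cube([79, 79, 440]);
translate([2014, 1059, 0]) cube([79, 79, 440]);
translate([79, 0, 169]) cube([1935, 31, 200]);
translate([79, 1107, 169]) cube([1935, 31, 200]);
translate([0, 79, 169]) cube([31, 980, 200]);
translate([2062, 79, 169]) cube([31, 980, 200]);
translate([209, 0, 369]) cube([70, 1138, 16]);
translate([409, 0, 369]) cube([70, 1138, 16]);
translate([609, 0, 369]) cube([70, 1138, 16]);
translate([809, 0, 369]) cube([70, 1138, 16]);
translate([1009, 0, 369]) cube([70, 1138, 16]);
translate([1209, 0, 369]) cube([70, 1138, 16]);
translate([1409, 0, 369]) cube([70, 1138, 16]);
translate([1609, 0, 369]) cube([70, 1138, 16]);
translate([1809, 0, 369]) cube([70, 1138, 16]);


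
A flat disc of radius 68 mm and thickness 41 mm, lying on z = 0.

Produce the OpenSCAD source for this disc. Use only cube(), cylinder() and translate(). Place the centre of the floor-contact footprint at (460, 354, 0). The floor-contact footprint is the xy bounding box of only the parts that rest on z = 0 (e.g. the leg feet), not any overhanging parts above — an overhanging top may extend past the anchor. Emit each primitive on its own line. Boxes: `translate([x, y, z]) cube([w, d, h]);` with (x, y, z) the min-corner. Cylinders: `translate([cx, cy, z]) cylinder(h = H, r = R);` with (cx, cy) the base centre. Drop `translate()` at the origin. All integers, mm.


translate([460, 354, 0]) cylinder(h = 41, r = 68);


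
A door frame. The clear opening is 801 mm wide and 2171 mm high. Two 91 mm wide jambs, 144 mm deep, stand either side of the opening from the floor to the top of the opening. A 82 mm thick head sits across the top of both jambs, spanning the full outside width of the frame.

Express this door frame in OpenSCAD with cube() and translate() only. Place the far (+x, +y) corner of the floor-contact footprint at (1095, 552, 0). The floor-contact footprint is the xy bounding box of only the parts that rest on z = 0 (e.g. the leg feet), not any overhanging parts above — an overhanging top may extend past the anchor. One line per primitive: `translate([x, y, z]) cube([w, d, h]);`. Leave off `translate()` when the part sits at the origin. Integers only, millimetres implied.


translate([112, 408, 0]) cube([91, 144, 2171]);
translate([1004, 408, 0]) cube([91, 144, 2171]);
translate([112, 408, 2171]) cube([983, 144, 82]);


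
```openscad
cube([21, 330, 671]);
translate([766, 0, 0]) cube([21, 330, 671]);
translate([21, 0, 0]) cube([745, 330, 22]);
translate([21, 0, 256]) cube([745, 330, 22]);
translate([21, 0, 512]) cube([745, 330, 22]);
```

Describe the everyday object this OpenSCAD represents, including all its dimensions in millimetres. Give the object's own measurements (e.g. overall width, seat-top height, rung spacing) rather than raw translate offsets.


An open bookshelf. Two side panels, each 21 mm thick, 330 mm deep and 671 mm tall, stand 787 mm apart (outside-to-outside). Between them sit 3 shelves, each 22 mm thick and 330 mm deep, spanning the full gap between the sides. The bottom shelf rests on the floor (its underside at z = 0) and the clear gap between one shelf's top and the next shelf's underside is 234 mm.


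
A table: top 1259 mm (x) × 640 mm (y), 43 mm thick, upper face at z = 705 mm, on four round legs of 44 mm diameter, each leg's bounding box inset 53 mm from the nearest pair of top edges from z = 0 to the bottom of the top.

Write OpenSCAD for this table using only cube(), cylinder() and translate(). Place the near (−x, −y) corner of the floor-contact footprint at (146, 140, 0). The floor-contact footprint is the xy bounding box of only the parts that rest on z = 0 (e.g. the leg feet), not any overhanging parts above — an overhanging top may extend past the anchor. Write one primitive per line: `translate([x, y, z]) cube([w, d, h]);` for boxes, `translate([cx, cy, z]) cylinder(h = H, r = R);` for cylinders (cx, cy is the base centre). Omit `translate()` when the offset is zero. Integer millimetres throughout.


translate([93, 87, 662]) cube([1259, 640, 43]);
translate([168, 162, 0]) cylinder(h = 662, r = 22);
translate([1277, 162, 0]) cylinder(h = 662, r = 22);
translate([168, 652, 0]) cylinder(h = 662, r = 22);
translate([1277, 652, 0]) cylinder(h = 662, r = 22);


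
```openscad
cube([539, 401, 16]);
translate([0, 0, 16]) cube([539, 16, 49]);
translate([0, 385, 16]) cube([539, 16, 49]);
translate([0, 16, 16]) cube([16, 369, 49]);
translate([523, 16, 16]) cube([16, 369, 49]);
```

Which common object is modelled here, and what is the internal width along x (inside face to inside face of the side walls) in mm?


An open box. The internal width is 507 mm.

A 539×401 base slab with four walls standing on it — an open box. The base is 539 mm wide and the walls are 16 mm thick, so the internal width is 539 − 2 × 16 = 507 mm.


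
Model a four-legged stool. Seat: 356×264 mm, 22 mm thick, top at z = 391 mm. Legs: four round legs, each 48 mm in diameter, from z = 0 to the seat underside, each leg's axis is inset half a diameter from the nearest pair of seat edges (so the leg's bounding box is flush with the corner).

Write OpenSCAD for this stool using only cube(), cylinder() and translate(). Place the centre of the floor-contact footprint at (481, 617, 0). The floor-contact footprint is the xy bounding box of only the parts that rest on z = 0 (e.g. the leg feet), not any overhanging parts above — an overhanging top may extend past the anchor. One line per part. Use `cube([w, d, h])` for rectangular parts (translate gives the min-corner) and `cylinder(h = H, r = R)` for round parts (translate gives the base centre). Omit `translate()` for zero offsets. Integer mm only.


// leg_h = 391 - 22 = 369
translate([303, 485, 369]) cube([356, 264, 22]);
translate([327, 509, 0]) cylinder(h = 369, r = 24);
translate([635, 509, 0]) cylinder(h = 369, r = 24);
translate([327, 725, 0]) cylinder(h = 369, r = 24);
translate([635, 725, 0]) cylinder(h = 369, r = 24);


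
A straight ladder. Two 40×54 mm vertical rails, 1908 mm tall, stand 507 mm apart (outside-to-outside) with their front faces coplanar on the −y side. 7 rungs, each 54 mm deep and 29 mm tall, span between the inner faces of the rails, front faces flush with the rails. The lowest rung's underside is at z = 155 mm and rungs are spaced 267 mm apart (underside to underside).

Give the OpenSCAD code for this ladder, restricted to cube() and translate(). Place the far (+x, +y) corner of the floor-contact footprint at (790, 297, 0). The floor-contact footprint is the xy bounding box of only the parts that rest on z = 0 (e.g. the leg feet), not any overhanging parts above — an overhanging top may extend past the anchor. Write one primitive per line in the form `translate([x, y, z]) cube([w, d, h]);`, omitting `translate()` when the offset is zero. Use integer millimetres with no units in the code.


translate([283, 243, 0]) cube([40, 54, 1908]);
translate([750, 243, 0]) cube([40, 54, 1908]);
translate([323, 243, 155]) cube([427, 54, 29]);
translate([323, 243, 422]) cube([427, 54, 29]);
translate([323, 243, 689]) cube([427, 54, 29]);
translate([323, 243, 956]) cube([427, 54, 29]);
translate([323, 243, 1223]) cube([427, 54, 29]);
translate([323, 243, 1490]) cube([427, 54, 29]);
translate([323, 243, 1757]) cube([427, 54, 29]);


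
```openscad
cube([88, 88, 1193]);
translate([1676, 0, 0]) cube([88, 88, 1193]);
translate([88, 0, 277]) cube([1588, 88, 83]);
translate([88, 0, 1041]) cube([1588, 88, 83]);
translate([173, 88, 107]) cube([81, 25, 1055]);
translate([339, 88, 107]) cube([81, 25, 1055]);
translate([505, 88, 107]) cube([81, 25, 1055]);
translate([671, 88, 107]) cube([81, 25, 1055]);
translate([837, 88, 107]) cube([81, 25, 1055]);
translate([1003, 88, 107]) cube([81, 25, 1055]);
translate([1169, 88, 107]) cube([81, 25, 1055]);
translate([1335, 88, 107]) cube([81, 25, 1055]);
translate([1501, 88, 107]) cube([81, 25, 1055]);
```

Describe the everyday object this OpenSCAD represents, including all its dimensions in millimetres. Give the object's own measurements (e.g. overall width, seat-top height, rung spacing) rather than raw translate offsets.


A fence section. Two 88×88 mm posts, 1193 mm tall, stand on the floor with a clear span of 1588 mm between their inner faces. Two horizontal rails of 88×83 mm section span the gap between the posts with their undersides at z = 277 mm and z = 1041 mm, flush with the posts' −y face. 9 pickets, each 81 mm wide, 25 mm thick and 1055 mm tall, are fixed to the +y face of the rails with their bottoms at z = 107 mm, spaced across the span with a 85 mm gap after the −x post and between neighbouring pickets, with 94 mm left before the +x post.


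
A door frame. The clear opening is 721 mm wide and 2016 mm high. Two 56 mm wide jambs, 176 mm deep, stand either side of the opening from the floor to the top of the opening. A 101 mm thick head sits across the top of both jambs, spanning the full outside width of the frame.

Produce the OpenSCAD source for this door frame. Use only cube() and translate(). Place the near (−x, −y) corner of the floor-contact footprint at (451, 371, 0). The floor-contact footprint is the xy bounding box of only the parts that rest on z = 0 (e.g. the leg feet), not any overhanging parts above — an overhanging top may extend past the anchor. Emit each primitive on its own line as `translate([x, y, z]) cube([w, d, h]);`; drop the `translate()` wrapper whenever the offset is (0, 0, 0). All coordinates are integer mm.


translate([451, 371, 0]) cube([56, 176, 2016]);
translate([1228, 371, 0]) cube([56, 176, 2016]);
translate([451, 371, 2016]) cube([833, 176, 101]);


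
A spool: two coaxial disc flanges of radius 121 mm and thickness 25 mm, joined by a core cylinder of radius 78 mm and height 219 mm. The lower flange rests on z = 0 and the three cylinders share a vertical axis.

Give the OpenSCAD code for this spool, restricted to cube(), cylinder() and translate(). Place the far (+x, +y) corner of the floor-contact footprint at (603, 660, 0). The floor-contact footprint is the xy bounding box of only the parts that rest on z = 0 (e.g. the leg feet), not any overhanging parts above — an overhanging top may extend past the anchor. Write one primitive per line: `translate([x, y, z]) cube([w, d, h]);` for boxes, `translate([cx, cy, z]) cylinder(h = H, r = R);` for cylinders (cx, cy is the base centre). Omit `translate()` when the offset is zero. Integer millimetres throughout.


translate([482, 539, 0]) cylinder(h = 25, r = 121);
translate([482, 539, 25]) cylinder(h = 219, r = 78);
translate([482, 539, 244]) cylinder(h = 25, r = 121);


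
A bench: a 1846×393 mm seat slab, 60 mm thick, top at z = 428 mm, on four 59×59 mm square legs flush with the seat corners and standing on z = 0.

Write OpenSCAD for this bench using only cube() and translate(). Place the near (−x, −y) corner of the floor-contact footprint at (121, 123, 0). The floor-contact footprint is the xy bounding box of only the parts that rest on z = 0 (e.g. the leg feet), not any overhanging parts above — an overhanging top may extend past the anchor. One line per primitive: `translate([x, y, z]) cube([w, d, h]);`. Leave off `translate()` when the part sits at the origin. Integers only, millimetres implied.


// leg_h = 428 − 60 = 368
translate([121, 123, 368]) cube([1846, 393, 60]);
translate([121, 123, 0]) cube([59, 59, 368]);
translate([121, 457, 0]) cube([59, 59, 368]);
translate([1908, 123, 0]) cube([59, 59, 368]);
translate([1908, 457, 0]) cube([59, 59, 368]);


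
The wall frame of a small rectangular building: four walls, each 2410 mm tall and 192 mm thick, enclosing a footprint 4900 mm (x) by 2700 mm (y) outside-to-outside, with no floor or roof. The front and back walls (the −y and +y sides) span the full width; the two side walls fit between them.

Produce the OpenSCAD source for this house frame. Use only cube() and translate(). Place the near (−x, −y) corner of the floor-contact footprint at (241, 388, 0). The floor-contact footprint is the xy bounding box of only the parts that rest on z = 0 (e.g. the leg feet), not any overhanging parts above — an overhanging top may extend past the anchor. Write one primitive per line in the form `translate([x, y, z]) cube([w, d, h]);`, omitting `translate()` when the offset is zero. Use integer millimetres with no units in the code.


translate([241, 388, 0]) cube([4900, 192, 2410]);
translate([241, 2896, 0]) cube([4900, 192, 2410]);
translate([241, 580, 0]) cube([192, 2316, 2410]);
translate([4949, 580, 0]) cube([192, 2316, 2410]);


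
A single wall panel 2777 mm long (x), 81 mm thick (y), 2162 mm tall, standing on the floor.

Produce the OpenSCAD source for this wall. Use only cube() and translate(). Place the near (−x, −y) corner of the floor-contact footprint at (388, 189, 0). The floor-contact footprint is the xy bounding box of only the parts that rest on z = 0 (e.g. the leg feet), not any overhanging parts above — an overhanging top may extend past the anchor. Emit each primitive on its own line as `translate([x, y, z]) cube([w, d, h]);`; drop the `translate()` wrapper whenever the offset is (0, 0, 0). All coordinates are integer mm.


translate([388, 189, 0]) cube([2777, 81, 2162]);


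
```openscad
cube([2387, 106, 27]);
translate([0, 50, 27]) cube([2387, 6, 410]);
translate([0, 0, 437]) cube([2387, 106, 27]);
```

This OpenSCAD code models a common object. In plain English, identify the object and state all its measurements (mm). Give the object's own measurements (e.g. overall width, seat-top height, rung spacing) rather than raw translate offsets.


An I-beam lying along x, 2387 mm long. Overall section height 464 mm. Two flanges 106 mm wide (y) and 27 mm thick, one on the floor and one at the top; a web 6 mm thick runs between them, centred on the flange width.


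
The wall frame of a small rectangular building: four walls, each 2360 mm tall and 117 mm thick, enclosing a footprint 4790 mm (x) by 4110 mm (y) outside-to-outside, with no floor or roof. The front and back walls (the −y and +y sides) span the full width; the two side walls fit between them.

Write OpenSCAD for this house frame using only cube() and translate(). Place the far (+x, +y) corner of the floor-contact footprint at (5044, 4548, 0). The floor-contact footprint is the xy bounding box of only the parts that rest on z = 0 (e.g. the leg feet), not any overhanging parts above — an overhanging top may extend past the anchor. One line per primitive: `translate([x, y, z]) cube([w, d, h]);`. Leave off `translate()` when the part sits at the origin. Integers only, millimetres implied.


translate([254, 438, 0]) cube([4790, 117, 2360]);
translate([254, 4431, 0]) cube([4790, 117, 2360]);
translate([254, 555, 0]) cube([117, 3876, 2360]);
translate([4927, 555, 0]) cube([117, 3876, 2360]);


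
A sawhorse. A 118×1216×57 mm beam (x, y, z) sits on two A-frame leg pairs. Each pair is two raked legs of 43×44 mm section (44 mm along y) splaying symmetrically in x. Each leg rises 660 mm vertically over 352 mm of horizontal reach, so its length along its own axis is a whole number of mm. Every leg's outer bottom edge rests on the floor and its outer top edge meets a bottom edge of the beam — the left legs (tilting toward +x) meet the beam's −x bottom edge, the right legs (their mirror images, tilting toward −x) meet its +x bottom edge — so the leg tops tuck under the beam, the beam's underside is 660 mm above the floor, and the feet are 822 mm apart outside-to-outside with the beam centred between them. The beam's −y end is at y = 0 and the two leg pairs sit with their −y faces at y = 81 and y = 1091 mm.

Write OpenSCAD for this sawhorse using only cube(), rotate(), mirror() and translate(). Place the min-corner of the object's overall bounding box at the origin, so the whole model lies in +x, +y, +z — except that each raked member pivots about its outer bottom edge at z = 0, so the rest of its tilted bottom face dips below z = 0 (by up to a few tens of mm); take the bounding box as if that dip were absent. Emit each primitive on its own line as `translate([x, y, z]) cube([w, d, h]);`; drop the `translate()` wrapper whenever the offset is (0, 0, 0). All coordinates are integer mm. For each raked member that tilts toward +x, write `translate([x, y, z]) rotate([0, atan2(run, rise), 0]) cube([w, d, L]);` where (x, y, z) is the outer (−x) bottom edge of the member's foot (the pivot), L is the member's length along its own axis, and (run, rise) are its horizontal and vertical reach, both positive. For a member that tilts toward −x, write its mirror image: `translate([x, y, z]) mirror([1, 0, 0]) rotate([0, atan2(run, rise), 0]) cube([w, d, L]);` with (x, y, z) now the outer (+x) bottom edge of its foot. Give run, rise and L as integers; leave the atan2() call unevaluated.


translate([352, 0, 660]) cube([118, 1216, 57]);
translate([0, 81, 0]) rotate([0, atan2(352, 660), 0]) cube([43, 44, 748]);
translate([822, 81, 0]) mirror([1, 0, 0]) rotate([0, atan2(352, 660), 0]) cube([43, 44, 748]);
translate([0, 1091, 0]) rotate([0, atan2(352, 660), 0]) cube([43, 44, 748]);
translate([822, 1091, 0]) mirror([1, 0, 0]) rotate([0, atan2(352, 660), 0]) cube([43, 44, 748]);


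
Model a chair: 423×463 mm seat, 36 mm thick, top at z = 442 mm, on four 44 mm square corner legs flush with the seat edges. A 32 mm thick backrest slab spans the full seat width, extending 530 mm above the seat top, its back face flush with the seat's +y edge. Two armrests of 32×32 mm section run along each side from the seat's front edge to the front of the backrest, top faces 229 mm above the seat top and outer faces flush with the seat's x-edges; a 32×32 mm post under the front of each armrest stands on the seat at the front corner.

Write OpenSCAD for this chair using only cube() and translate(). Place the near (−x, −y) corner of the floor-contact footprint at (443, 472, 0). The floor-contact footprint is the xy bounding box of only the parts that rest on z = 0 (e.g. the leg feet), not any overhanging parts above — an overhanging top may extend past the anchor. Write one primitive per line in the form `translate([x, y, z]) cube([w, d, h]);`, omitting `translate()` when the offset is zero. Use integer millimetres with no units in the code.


translate([443, 472, 406]) cube([423, 463, 36]);
translate([443, 472, 0]) cube([44, 44, 406]);
translate([822, 472, 0]) cube([44, 44, 406]);
translate([443, 891, 0]) cube([44, 44, 406]);
translate([822, 891, 0]) cube([44, 44, 406]);
translate([443, 903, 442]) cube([423, 32, 530]);
translate([443, 472, 639]) cube([32, 431, 32]);
translate([834, 472, 639]) cube([32, 431, 32]);
translate([443, 472, 442]) cube([32, 32, 197]);
translate([834, 472, 442]) cube([32, 32, 197]);


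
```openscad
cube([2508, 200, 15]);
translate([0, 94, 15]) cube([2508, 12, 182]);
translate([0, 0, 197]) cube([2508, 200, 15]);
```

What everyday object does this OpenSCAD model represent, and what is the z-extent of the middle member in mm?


An I-beam. The web height is 182 mm.

Two wide flanges with a thin centred web — an I-beam. Overall 212 mm minus two 15 mm flanges gives a web of 212 − 2·15 = 182 mm.


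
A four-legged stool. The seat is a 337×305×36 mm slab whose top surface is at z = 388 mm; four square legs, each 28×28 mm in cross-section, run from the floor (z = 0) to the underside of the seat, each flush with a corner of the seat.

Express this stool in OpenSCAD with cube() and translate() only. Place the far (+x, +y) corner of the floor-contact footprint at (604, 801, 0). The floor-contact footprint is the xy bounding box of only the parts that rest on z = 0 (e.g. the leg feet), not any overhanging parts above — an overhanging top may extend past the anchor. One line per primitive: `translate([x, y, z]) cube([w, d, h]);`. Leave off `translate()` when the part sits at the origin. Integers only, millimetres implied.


// leg_h = 388 - 36 = 352
translate([267, 496, 352]) cube([337, 305, 36]);
translate([267, 496, 0]) cube([28, 28, 352]);
translate([576, 496, 0]) cube([28, 28, 352]);
translate([267, 773, 0]) cube([28, 28, 352]);
translate([576, 773, 0]) cube([28, 28, 352]);


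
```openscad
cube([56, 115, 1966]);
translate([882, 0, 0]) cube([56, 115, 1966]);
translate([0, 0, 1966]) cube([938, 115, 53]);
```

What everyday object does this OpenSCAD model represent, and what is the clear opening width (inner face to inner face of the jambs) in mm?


A door frame. The clear opening width is 826 mm.

Two 1966 mm tall posts with a header on top — a door frame. The left jamb is 56 mm wide at x = 0; the right jamb starts at x = 882. The clear opening is 882 − 56 = 826 mm.


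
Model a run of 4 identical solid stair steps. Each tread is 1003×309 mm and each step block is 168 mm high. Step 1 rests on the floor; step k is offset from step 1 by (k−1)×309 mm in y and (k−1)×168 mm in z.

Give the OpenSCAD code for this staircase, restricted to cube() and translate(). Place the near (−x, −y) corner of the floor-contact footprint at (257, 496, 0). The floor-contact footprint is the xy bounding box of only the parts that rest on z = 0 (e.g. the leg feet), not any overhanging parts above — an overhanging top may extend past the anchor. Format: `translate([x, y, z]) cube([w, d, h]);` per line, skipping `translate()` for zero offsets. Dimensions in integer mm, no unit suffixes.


translate([257, 496, 0]) cube([1003, 309, 168]);
translate([257, 805, 168]) cube([1003, 309, 168]);
translate([257, 1114, 336]) cube([1003, 309, 168]);
translate([257, 1423, 504]) cube([1003, 309, 168]);


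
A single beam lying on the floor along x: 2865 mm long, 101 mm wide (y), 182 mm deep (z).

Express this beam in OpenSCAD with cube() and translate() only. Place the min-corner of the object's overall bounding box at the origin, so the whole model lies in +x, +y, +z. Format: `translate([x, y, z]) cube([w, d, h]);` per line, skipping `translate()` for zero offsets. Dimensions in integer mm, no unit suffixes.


cube([2865, 101, 182]);


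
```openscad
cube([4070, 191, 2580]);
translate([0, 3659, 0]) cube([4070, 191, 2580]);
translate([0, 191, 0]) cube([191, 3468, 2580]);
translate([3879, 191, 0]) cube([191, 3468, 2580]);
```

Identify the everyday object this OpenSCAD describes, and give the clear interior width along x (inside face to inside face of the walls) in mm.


A house (or room) frame. The interior width is 3688 mm.

Four 2580 mm walls enclosing a rectangle with no floor or roof — a room or house frame. Outside width is 4070 mm and wall thickness is 191 mm, so the interior width is 4070 − 2 × 191 = 3688 mm.


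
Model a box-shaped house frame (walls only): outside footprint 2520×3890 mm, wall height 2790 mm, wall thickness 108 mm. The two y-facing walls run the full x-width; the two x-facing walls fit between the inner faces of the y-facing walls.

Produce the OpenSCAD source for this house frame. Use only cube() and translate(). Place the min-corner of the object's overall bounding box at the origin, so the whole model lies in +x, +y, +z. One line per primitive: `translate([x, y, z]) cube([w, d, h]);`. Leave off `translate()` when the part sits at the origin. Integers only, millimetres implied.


cube([2520, 108, 2790]);
translate([0, 3782, 0]) cube([2520, 108, 2790]);
translate([0, 108, 0]) cube([108, 3674, 2790]);
translate([2412, 108, 0]) cube([108, 3674, 2790]);


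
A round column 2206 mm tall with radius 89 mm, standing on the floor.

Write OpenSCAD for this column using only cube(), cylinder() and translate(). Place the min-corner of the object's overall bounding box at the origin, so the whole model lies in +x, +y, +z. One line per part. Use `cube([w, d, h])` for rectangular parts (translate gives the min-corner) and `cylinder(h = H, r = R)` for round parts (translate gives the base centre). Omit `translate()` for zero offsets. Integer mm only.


translate([89, 89, 0]) cylinder(h = 2206, r = 89);


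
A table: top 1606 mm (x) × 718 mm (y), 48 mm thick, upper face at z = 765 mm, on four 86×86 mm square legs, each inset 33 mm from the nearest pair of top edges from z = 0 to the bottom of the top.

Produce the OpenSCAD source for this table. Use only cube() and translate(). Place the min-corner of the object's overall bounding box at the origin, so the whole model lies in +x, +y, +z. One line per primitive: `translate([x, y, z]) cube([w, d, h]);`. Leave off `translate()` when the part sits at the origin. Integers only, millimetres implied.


translate([0, 0, 717]) cube([1606, 718, 48]);
translate([33, 33, 0]) cube([86, 86, 717]);
translate([1487, 33, 0]) cube([86, 86, 717]);
translate([33, 599, 0]) cube([86, 86, 717]);
translate([1487, 599, 0]) cube([86, 86, 717]);


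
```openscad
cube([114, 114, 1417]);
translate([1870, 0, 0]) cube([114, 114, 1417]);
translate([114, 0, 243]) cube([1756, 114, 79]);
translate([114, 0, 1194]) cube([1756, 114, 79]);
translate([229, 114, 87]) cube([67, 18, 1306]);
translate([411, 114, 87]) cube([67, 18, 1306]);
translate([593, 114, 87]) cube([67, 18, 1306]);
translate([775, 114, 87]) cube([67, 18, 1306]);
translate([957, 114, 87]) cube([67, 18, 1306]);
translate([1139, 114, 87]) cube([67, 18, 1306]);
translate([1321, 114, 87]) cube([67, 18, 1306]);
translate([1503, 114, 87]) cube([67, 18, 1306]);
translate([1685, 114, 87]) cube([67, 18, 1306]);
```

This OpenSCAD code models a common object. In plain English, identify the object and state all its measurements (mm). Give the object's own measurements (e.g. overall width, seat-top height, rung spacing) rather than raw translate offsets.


A fence section. Two 114×114 mm posts, 1417 mm tall, stand on the floor with a clear span of 1756 mm between their inner faces. Two horizontal rails of 114×79 mm section span the gap between the posts with their undersides at z = 243 mm and z = 1194 mm, flush with the posts' −y face. 9 pickets, each 67 mm wide, 18 mm thick and 1306 mm tall, are fixed to the +y face of the rails with their bottoms at z = 87 mm, spaced across the span with a 115 mm gap after the −x post and between neighbouring pickets, with 118 mm left before the +x post.


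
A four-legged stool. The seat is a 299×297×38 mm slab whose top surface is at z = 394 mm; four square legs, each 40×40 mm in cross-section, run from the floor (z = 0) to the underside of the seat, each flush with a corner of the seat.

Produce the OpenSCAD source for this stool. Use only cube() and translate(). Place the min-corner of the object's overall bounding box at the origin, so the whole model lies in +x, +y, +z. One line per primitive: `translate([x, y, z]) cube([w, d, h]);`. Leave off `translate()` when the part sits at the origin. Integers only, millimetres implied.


translate([0, 0, 356]) cube([299, 297, 38]);
cube([40, 40, 356]);
translate([259, 0, 0]) cube([40, 40, 356]);
translate([0, 257, 0]) cube([40, 40, 356]);
translate([259, 257, 0]) cube([40, 40, 356]);


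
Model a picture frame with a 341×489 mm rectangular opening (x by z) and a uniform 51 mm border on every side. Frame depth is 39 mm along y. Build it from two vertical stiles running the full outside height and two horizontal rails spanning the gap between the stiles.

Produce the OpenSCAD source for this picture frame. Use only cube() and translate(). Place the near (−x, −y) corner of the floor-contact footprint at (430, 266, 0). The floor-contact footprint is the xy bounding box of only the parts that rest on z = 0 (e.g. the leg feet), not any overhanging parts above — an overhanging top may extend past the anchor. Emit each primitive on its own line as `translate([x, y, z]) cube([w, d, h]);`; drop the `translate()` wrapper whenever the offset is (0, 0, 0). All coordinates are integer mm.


translate([430, 266, 0]) cube([51, 39, 591]);
translate([822, 266, 0]) cube([51, 39, 591]);
translate([481, 266, 0]) cube([341, 39, 51]);
translate([481, 266, 540]) cube([341, 39, 51]);


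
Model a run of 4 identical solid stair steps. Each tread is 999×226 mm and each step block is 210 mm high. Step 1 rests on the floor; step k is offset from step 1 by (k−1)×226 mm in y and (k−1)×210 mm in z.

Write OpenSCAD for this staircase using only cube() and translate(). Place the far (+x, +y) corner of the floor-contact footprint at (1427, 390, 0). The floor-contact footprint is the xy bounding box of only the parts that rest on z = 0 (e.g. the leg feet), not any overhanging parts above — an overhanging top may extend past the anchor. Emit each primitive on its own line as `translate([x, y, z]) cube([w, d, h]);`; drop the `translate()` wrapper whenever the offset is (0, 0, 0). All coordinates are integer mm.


translate([428, 164, 0]) cube([999, 226, 210]);
translate([428, 390, 210]) cube([999, 226, 210]);
translate([428, 616, 420]) cube([999, 226, 210]);
translate([428, 842, 630]) cube([999, 226, 210]);


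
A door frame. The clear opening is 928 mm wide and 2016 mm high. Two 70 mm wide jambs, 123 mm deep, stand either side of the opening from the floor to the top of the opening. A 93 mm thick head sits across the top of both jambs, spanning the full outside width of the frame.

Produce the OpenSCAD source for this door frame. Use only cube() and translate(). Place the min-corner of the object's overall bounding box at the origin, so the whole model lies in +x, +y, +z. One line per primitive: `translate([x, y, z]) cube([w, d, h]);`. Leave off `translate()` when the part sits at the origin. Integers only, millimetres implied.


cube([70, 123, 2016]);
translate([998, 0, 0]) cube([70, 123, 2016]);
translate([0, 0, 2016]) cube([1068, 123, 93]);


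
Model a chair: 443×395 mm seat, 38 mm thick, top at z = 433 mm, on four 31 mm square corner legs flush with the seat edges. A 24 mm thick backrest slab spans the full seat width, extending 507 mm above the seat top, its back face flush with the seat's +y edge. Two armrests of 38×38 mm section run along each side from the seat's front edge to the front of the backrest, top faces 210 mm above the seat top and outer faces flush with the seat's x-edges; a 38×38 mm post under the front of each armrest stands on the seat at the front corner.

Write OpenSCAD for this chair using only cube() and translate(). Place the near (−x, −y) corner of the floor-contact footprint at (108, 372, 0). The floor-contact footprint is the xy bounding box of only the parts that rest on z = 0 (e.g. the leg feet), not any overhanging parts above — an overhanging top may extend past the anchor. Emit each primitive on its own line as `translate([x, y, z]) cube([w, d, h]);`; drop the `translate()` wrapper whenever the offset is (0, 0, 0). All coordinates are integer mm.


// leg_h = 433 - 38 = 395
// arm post h = 210 - 38 = 172
translate([108, 372, 395]) cube([443, 395, 38]);
translate([108, 372, 0]) cube([31, 31, 395]);
translate([520, 372, 0]) cube([31, 31, 395]);
translate([108, 736, 0]) cube([31, 31, 395]);
translate([520, 736, 0]) cube([31, 31, 395]);
translate([108, 743, 433]) cube([443, 24, 507]);
translate([108, 372, 605]) cube([38, 371, 38]);
translate([513, 372, 605]) cube([38, 371, 38]);
translate([108, 372, 433]) cube([38, 38, 172]);
translate([513, 372, 433]) cube([38, 38, 172]);


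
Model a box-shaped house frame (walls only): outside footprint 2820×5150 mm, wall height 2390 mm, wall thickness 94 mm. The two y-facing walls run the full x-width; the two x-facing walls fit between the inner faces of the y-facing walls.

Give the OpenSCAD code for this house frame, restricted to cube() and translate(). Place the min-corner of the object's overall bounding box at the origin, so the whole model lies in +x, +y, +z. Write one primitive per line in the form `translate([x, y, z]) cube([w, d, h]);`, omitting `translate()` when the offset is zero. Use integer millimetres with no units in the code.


cube([2820, 94, 2390]);
translate([0, 5056, 0]) cube([2820, 94, 2390]);
translate([0, 94, 0]) cube([94, 4962, 2390]);
translate([2726, 94, 0]) cube([94, 4962, 2390]);


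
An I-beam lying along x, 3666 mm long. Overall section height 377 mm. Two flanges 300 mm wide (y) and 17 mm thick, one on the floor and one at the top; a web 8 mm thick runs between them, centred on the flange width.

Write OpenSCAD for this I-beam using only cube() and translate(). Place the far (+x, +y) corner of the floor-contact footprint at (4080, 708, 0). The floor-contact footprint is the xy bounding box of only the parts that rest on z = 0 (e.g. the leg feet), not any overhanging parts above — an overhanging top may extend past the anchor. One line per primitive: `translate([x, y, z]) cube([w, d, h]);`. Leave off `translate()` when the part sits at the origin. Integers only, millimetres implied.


translate([414, 408, 0]) cube([3666, 300, 17]);
translate([414, 554, 17]) cube([3666, 8, 343]);
translate([414, 408, 360]) cube([3666, 300, 17]);
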